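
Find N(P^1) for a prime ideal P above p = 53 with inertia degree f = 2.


N(P^a) = p^(a*f)
= 53^(1*2)
= 53^2
= 2809

2809


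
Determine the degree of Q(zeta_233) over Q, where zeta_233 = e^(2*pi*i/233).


The degree equals Euler's totient phi(233).
233 = 233
phi(233) = 232

232


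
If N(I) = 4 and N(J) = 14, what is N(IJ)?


N(IJ) = N(I) * N(J)
= 4 * 14
= 56

56


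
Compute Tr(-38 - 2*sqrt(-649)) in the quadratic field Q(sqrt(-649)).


Tr(a + b*sqrt(d)) = (a + b*sqrt(d)) + (a - b*sqrt(d)) = 2a
= 2 * (-38)
= -76

-76


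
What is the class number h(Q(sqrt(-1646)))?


K = Q(sqrt(-1646)). d mod 4 = 2, so D = disc(K) = 4d = -6584
h(K) equals the number of primitive reduced positive-definite forms (a, b, c) = a*x^2 + b*x*y + c*y^2 with b^2 - 4ac = D,
where reduced means |b| <= a <= c, with b >= 0 whenever |b| = a or a = c, and primitive means gcd(a, b, c) = 1.
Reduced forces 3a^2 <= |D| = 6584, so 1 <= a <= 46; b must have the parity of D, and c = (b^2 - D)/(4a) must be an integer >= a.
Enumerate a = 1..46, b in [-a, a]:
  a=1: (1, 0, 1646)  [1]
  a=2: (2, 0, 823)  [1]
  a=3: (3, -2, 549), (3, 2, 549)  [2]
  a=4: none
  a=5: (5, -4, 330), (5, 4, 330)  [2]
  a=6: (6, -4, 275), (6, 4, 275)  [2]
  a=7..8: none
  a=9: (9, -2, 183), (9, 2, 183)  [2]
  a=10: (10, -4, 165), (10, 4, 165)  [2]
  a=11: (11, -4, 150), (11, 4, 150)  [2]
  a=12..14: none
  a=15: (15, -14, 113), (15, -4, 110), (15, 4, 110), (15, 14, 113)  [4]
  a=16..17: none
  a=18: (18, -16, 95), (18, 16, 95)  [2]
  a=19: (19, -16, 90), (19, 16, 90)  [2]
  a=20..21: none
  a=22: (22, -4, 75), (22, 4, 75)  [2]
  a=23..24: none
  a=25: (25, -4, 66), (25, 4, 66)  [2]
  a=26: none
  a=27: (27, -2, 61), (27, 2, 61)  [2]
  a=28: none
  a=29: (29, -12, 58), (29, 12, 58)  [2]
  a=30: (30, -16, 57), (30, -4, 55), (30, 4, 55), (30, 16, 57)  [4]
  a=31: (31, -22, 57), (31, 22, 57)  [2]
  a=32: none
  a=33: (33, -26, 55), (33, -4, 50), (33, 4, 50), (33, 26, 55)  [4]
  a=34..37: none
  a=38: (38, -16, 45), (38, 16, 45)  [2]
  a=39..42: none
  a=43: (43, -34, 45), (43, 34, 45)  [2]
  a=44..46: none
Total reduced forms: 1 + 1 + 2 + 2 + 2 + 2 + 2 + 2 + 4 + 2 + 2 + 2 + 2 + 2 + 2 + 4 + 2 + 4 + 2 + 2 = 44
h = 44

44


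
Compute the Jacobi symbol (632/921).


Compute (632/921) via quadratic reciprocity:
  pull out 2: (2/921) = +1  (since 921 mod 8 = 1)
  pull out 2: (2/921) = +1  (since 921 mod 8 = 1)
  pull out 2: (2/921) = +1  (since 921 mod 8 = 1)
  reciprocity: (79/921) -> +(921/79)
  reduce: (52/79)
  pull out 2: (2/79) = +1  (since 79 mod 8 = 7)
  pull out 2: (2/79) = +1  (since 79 mod 8 = 7)
  reciprocity: (13/79) -> +(79/13)
  reduce: (1/13)
  (1/13) = 1
Product of signs = 1

1


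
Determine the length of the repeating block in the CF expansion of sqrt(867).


Run the CF algorithm for sqrt(867).
a_0 = floor(sqrt(867)) = 29; set m_0=0, q_0=1.
Recurrence: m' = q*a - m,  q' = (d - m'^2)/q,  a' = floor((a_0 + m')/q').
  step 1: m=29, q=26, a=2
  step 2: m=23, q=13, a=4
  step 3: m=29, q=2, a=29
  step 4: m=29, q=13, a=4
  step 5: m=23, q=26, a=2
  step 6: m=29, q=1, a=58
a_6 = 2*a_0 = 58, so the period closes here.
sqrt(867) = [29; 2, 4, 29, 4, 2, 58]
Period length = 6

6


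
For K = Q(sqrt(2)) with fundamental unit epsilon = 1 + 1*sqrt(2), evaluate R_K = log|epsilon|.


epsilon = 1 + 1*sqrt(2)
= 2.4142
R = ln(2.4142)
= 0.8814

0.8814


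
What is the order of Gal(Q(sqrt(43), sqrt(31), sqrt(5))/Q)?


The 3 square roots of distinct primes are multiplicatively independent over Q,
so [K:Q] = 2^3 and Gal(K/Q) is isomorphic to (Z/2Z)^3.
|Gal| = 2^3 = 8

8


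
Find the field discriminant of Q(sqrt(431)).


For K = Q(sqrt(d)) with d squarefree: disc(K) = d if d = 1 mod 4, and disc(K) = 4d if d = 2 or 3 mod 4.
Here d = 431, and d mod 4 = 3.
d = 3 mod 4, not 1 (O_K = Z[sqrt(d)]), so disc(K) = 4d = 4 * (431) = 1724

1724


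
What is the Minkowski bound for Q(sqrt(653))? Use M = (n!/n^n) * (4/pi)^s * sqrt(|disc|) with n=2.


d = 653, d mod 4 = 1, so disc(K) = d = 653; |disc(K)| = 653
Real quadratic field, so n = 2, s = r2 = 0, r1 = 2
M = (n!/n^n) * (4/pi)^s * sqrt(|disc(K)|) = (2!/2^2) * (4/pi)^0 * sqrt(653)
= 0.5 * 1.000000 * 25.553865
= 12.7769

12.7769


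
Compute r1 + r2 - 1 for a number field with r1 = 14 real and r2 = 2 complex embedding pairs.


By Dirichlet's unit theorem:
rank = r1 + r2 - 1
= 14 + 2 - 1
= 15

15


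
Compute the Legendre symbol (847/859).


p = 859 is prime, so compute (847/859) with the reciprocity algorithm (Jacobi-symbol steps: pull out 2s via (2/n), flip via reciprocity, reduce):
  reciprocity: (847/859) -> -(859/847)
  reduce: (12/847)
  pull out 2: (2/847) = +1  (since 847 mod 8 = 7)
  pull out 2: (2/847) = +1  (since 847 mod 8 = 7)
  reciprocity: (3/847) -> -(847/3)
  reduce: (1/3)
  (1/3) = 1
Product of signs = 1
(847/859) = 1

1


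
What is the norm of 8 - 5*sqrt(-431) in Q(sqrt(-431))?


N(a + b*sqrt(d)) = a^2 - d*b^2
= (8)^2 - (-431)*(-5)^2
= 64 + 10775
= 10839

10839


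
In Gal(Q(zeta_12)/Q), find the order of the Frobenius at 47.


The Frobenius at p in Gal(Q(zeta_n)/Q) = (Z/nZ)* is the class of p, so its order is ord_12(47), the smallest k >= 1 with 47^k = 1 mod 12.
n = 12 = 2^2 * 3, phi(12) = 4; the order divides phi(n).
Divisors of 4: 1, 2, 4
Repeated squaring mod 12: 47^1 = 11, 47^2 = 1, 47^4 = 1
Test divisors in increasing order:
  k=1: 47^1 = 11 mod 12
  k=2: 47^2 = 1 mod 12  <- first divisor giving 1
Order = 2

2


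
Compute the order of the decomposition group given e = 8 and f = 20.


|D_P| = e * f
= 8 * 20
= 160

160


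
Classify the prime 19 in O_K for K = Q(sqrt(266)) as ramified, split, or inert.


K = Q(sqrt(266)). Since d mod 4 = 2, disc(K) = 1064.
Check p | disc: 1064 mod 19 = 0.
p divides disc, so p ramifies: (p) = P^2 with e=2, f=1, g=1.
Therefore p is ramified.

ramified


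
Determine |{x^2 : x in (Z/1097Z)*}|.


For prime p, the number of non-zero quadratic residues is (p-1)/2.
= (1097-1)/2
= 548

548


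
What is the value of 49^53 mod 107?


p = 107 is prime and the exponent is (p-1)/2 = 53, so by Euler's criterion 49^53 = (49/107) = +1 or -1 mod 107.
Compute by square-and-multiply:
  53 = 32 + 16 + 4 + 1 (binary 110101)
  Repeated squaring mod 107: 49^1 = 49, 49^2 = 47, 49^4 = 69, 49^8 = 53, 49^16 = 27, 49^32 = 87
  49^53 = 49^32 * 49^16 * 49^4 * 49^1 = 87 * 27 * 69 * 49 mod 107
    87 * 27 = 2349 = 102 mod 107
    102 * 69 = 7038 = 83 mod 107
    83 * 49 = 4067 = 1 mod 107
  49^53 = 1 mod 107
Result 1: 49 is a quadratic residue mod 107.
49^53 mod 107 = 1

1


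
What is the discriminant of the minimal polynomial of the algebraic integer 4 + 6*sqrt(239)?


The element 4 + 6*sqrt(239) has minimal polynomial:
x^2 - 8*x - 8588
Discriminant = (-8)^2 - 4*(-8588)
= 64 + 34352
= 34416

34416


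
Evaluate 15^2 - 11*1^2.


x^2 - d*y^2
= 15^2 - 11*1^2
= 225 - 11
= 214

214


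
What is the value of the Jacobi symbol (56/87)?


Compute (56/87) via quadratic reciprocity:
  pull out 2: (2/87) = +1  (since 87 mod 8 = 7)
  pull out 2: (2/87) = +1  (since 87 mod 8 = 7)
  pull out 2: (2/87) = +1  (since 87 mod 8 = 7)
  reciprocity: (7/87) -> -(87/7)
  reduce: (3/7)
  reciprocity: (3/7) -> -(7/3)
  reduce: (1/3)
  (1/3) = 1
Product of signs = 1

1


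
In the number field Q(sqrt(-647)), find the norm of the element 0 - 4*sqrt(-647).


N(a + b*sqrt(d)) = a^2 - d*b^2
= (0)^2 - (-647)*(-4)^2
= 0 + 10352
= 10352

10352


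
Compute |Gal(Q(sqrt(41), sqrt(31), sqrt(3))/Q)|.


The 3 square roots of distinct primes are multiplicatively independent over Q,
so [K:Q] = 2^3 and Gal(K/Q) is isomorphic to (Z/2Z)^3.
|Gal| = 2^3 = 8

8


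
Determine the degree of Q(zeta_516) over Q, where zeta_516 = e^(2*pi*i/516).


The degree equals Euler's totient phi(516).
516 = 2^2 * 3 * 43
phi(516) = 168

168


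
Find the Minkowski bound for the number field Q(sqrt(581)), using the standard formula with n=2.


d = 581, d mod 4 = 1, so disc(K) = d = 581; |disc(K)| = 581
Real quadratic field, so n = 2, s = r2 = 0, r1 = 2
M = (n!/n^n) * (4/pi)^s * sqrt(|disc(K)|) = (2!/2^2) * (4/pi)^0 * sqrt(581)
= 0.5 * 1.000000 * 24.103942
= 12.0520

12.0520


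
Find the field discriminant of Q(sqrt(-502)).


For K = Q(sqrt(d)) with d squarefree: disc(K) = d if d = 1 mod 4, and disc(K) = 4d if d = 2 or 3 mod 4.
Here d = -502, and d mod 4 = 2.
d = 2 mod 4, not 1 (O_K = Z[sqrt(d)]), so disc(K) = 4d = 4 * (-502) = -2008

-2008


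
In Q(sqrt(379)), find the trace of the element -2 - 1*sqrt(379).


Tr(a + b*sqrt(d)) = (a + b*sqrt(d)) + (a - b*sqrt(d)) = 2a
= 2 * (-2)
= -4

-4


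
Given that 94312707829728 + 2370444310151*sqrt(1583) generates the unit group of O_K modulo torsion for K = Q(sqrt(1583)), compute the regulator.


epsilon = 94312707829728 + 2370444310151*sqrt(1583)
= 1.8863e+14
R = ln(1.8863e+14)
= 32.8708

32.8708


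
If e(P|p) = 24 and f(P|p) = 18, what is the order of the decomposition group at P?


|D_P| = e * f
= 24 * 18
= 432

432


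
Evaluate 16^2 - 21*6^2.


x^2 - d*y^2
= 16^2 - 21*6^2
= 256 - 756
= -500

-500


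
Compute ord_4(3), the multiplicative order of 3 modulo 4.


We want ord_4(3), the smallest k >= 1 with 3^k = 1 mod 4.
n = 4 = 2^2, phi(4) = 2; the order divides phi(n).
Divisors of 2: 1, 2
Repeated squaring mod 4: 3^1 = 3, 3^2 = 1
Test divisors in increasing order:
  k=1: 3^1 = 3 mod 4
  k=2: 3^2 = 1 mod 4  <- first divisor giving 1
Order = 2

2


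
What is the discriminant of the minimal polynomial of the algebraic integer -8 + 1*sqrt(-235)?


The element -8 + 1*sqrt(-235) has minimal polynomial:
x^2 + 16*x + 299
Discriminant = (16)^2 - 4*(299)
= 256 - 1196
= -940

-940


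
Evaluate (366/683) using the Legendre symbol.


p = 683 is prime, so compute (366/683) with the reciprocity algorithm (Jacobi-symbol steps: pull out 2s via (2/n), flip via reciprocity, reduce):
  pull out 2: (2/683) = -1  (since 683 mod 8 = 3)
  reciprocity: (183/683) -> -(683/183)
  reduce: (134/183)
  pull out 2: (2/183) = +1  (since 183 mod 8 = 7)
  reciprocity: (67/183) -> -(183/67)
  reduce: (49/67)
  reciprocity: (49/67) -> +(67/49)
  reduce: (18/49)
  pull out 2: (2/49) = +1  (since 49 mod 8 = 1)
  reciprocity: (9/49) -> +(49/9)
  reduce: (4/9)
  pull out 2: (2/9) = +1  (since 9 mod 8 = 1)
  pull out 2: (2/9) = +1  (since 9 mod 8 = 1)
  (1/9) = 1
Product of signs = -1
(366/683) = -1

-1


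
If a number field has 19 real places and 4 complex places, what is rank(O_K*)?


By Dirichlet's unit theorem:
rank = r1 + r2 - 1
= 19 + 4 - 1
= 22

22


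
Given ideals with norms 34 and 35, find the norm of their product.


N(IJ) = N(I) * N(J)
= 34 * 35
= 1190

1190


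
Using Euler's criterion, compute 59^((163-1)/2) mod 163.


p = 163 is prime and the exponent is (p-1)/2 = 81, so by Euler's criterion 59^81 = (59/163) = +1 or -1 mod 163.
Compute by square-and-multiply:
  81 = 64 + 16 + 1 (binary 1010001)
  Repeated squaring mod 163: 59^1 = 59, 59^2 = 58, 59^4 = 104, 59^8 = 58, 59^16 = 104, 59^32 = 58, 59^64 = 104
  59^81 = 59^64 * 59^16 * 59^1 = 104 * 104 * 59 mod 163
    104 * 104 = 10816 = 58 mod 163
    58 * 59 = 3422 = 162 mod 163
  59^81 = 162 mod 163
Result 162 = p - 1 = -1 mod 163: 59 is a quadratic non-residue mod 163. As a residue in [0, p-1] the value is 162.
59^81 mod 163 = 162

162


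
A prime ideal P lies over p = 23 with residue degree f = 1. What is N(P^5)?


N(P^a) = p^(a*f)
= 23^(5*1)
= 23^5
= 6436343

6436343


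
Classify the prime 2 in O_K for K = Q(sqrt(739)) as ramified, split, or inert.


K = Q(sqrt(739)). Since d mod 4 = 3, disc(K) = 2956.
Check p | disc: 2956 mod 2 = 0.
p divides disc, so p ramifies: (p) = P^2 with e=2, f=1, g=1.
Therefore p is ramified.

ramified


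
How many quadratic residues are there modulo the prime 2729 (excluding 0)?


For prime p, the number of non-zero quadratic residues is (p-1)/2.
= (2729-1)/2
= 1364

1364


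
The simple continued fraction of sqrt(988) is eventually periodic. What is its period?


Run the CF algorithm for sqrt(988).
a_0 = floor(sqrt(988)) = 31; set m_0=0, q_0=1.
Recurrence: m' = q*a - m,  q' = (d - m'^2)/q,  a' = floor((a_0 + m')/q').
  step 1: m=31, q=27, a=2
  step 2: m=23, q=17, a=3
  step 3: m=28, q=12, a=4
  step 4: m=20, q=49, a=1
  step 5: m=29, q=3, a=20
  step 6: m=31, q=9, a=6
  step 7: m=23, q=51, a=1
  step 8: m=28, q=4, a=14
  step 9: m=28, q=51, a=1
  step 10: m=23, q=9, a=6
  step 11: m=31, q=3, a=20
  step 12: m=29, q=49, a=1
  step 13: m=20, q=12, a=4
  step 14: m=28, q=17, a=3
  step 15: m=23, q=27, a=2
  step 16: m=31, q=1, a=62
a_16 = 2*a_0 = 62, so the period closes here.
sqrt(988) = [31; 2, 3, 4, 1, 20, 6, 1, 14, 1, 6, 20, 1, 4, 3, 2, 62]
Period length = 16

16


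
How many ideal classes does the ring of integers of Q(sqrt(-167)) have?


K = Q(sqrt(-167)). d mod 4 = 1, so D = disc(K) = d = -167
h(K) equals the number of primitive reduced positive-definite forms (a, b, c) = a*x^2 + b*x*y + c*y^2 with b^2 - 4ac = D,
where reduced means |b| <= a <= c, with b >= 0 whenever |b| = a or a = c, and primitive means gcd(a, b, c) = 1.
Reduced forces 3a^2 <= |D| = 167, so 1 <= a <= 7; b must have the parity of D, and c = (b^2 - D)/(4a) must be an integer >= a.
Enumerate a = 1..7, b in [-a, a]:
  a=1: (1, 1, 42)  [1]
  a=2: (2, -1, 21), (2, 1, 21)  [2]
  a=3: (3, -1, 14), (3, 1, 14)  [2]
  a=4: (4, -3, 11), (4, 3, 11)  [2]
  a=5: none
  a=6: (6, -5, 8), (6, -1, 7), (6, 1, 7), (6, 5, 8)  [4]
  a=7: none
Total reduced forms: 1 + 2 + 2 + 2 + 4 = 11
h = 11

11


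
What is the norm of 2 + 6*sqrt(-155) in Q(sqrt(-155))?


N(a + b*sqrt(d)) = a^2 - d*b^2
= (2)^2 - (-155)*(6)^2
= 4 + 5580
= 5584

5584


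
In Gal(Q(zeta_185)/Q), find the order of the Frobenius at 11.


The Frobenius at p in Gal(Q(zeta_n)/Q) = (Z/nZ)* is the class of p, so its order is ord_185(11), the smallest k >= 1 with 11^k = 1 mod 185.
n = 185 = 5 * 37, phi(185) = 144; the order divides phi(n).
Divisors of 144: 1, 2, 3, 4, 6, 8, 9, 12, 16, 18, 24, 36, 48, 72, 144
Repeated squaring mod 185: 11^1 = 11, 11^2 = 121, 11^4 = 26, 11^8 = 121, 11^16 = 26, 11^32 = 121, 11^64 = 26, 11^128 = 121
Test divisors in increasing order:
  k=1: 11^1 = 11 mod 185
  k=2: 11^2 = 121 mod 185
  k=3: 11^3 = 121 * 11 = 36 mod 185
  k=4: 11^4 = 26 mod 185
  k=6: 11^6 = 26 * 121 = 1 mod 185  <- first divisor giving 1
Order = 6

6


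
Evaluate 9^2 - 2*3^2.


x^2 - d*y^2
= 9^2 - 2*3^2
= 81 - 18
= 63

63


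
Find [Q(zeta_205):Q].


The degree equals Euler's totient phi(205).
205 = 5 * 41
phi(205) = 160

160


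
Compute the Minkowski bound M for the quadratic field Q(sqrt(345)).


d = 345, d mod 4 = 1, so disc(K) = d = 345; |disc(K)| = 345
Real quadratic field, so n = 2, s = r2 = 0, r1 = 2
M = (n!/n^n) * (4/pi)^s * sqrt(|disc(K)|) = (2!/2^2) * (4/pi)^0 * sqrt(345)
= 0.5 * 1.000000 * 18.574176
= 9.2871

9.2871


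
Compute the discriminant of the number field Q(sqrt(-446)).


For K = Q(sqrt(d)) with d squarefree: disc(K) = d if d = 1 mod 4, and disc(K) = 4d if d = 2 or 3 mod 4.
Here d = -446, and d mod 4 = 2.
d = 2 mod 4, not 1 (O_K = Z[sqrt(d)]), so disc(K) = 4d = 4 * (-446) = -1784

-1784


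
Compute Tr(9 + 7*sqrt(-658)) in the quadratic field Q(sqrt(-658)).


Tr(a + b*sqrt(d)) = (a + b*sqrt(d)) + (a - b*sqrt(d)) = 2a
= 2 * (9)
= 18

18


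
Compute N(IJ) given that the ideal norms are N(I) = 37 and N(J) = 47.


N(IJ) = N(I) * N(J)
= 37 * 47
= 1739

1739


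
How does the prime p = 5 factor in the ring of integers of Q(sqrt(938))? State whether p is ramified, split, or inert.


K = Q(sqrt(938)). Since d mod 4 = 2, disc(K) = 3752.
Check p | disc: 3752 mod 5 = 2.
p does not divide disc. Compute Legendre symbol (d/p):
3^((5-1)/2) mod 5 = -1
(d/p) = -1, so p is inert: (p) stays prime with e=1, f=2, g=1.
Therefore p is inert.

inert


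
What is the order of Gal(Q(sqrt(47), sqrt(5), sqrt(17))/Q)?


The 3 square roots of distinct primes are multiplicatively independent over Q,
so [K:Q] = 2^3 and Gal(K/Q) is isomorphic to (Z/2Z)^3.
|Gal| = 2^3 = 8

8


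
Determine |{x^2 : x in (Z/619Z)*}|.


For prime p, the number of non-zero quadratic residues is (p-1)/2.
= (619-1)/2
= 309

309


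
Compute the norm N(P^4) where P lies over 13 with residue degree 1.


N(P^a) = p^(a*f)
= 13^(4*1)
= 13^4
= 28561

28561


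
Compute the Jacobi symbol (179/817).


Compute (179/817) via quadratic reciprocity:
  reciprocity: (179/817) -> +(817/179)
  reduce: (101/179)
  reciprocity: (101/179) -> +(179/101)
  reduce: (78/101)
  pull out 2: (2/101) = -1  (since 101 mod 8 = 5)
  reciprocity: (39/101) -> +(101/39)
  reduce: (23/39)
  reciprocity: (23/39) -> -(39/23)
  reduce: (16/23)
  pull out 2: (2/23) = +1  (since 23 mod 8 = 7)
  pull out 2: (2/23) = +1  (since 23 mod 8 = 7)
  pull out 2: (2/23) = +1  (since 23 mod 8 = 7)
  pull out 2: (2/23) = +1  (since 23 mod 8 = 7)
  (1/23) = 1
Product of signs = 1

1


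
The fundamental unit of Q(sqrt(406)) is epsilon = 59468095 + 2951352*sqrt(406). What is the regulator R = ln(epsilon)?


epsilon = 59468095 + 2951352*sqrt(406)
= 1.1894e+08
R = ln(1.1894e+08)
= 18.5941

18.5941


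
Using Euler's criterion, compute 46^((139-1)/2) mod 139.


p = 139 is prime and the exponent is (p-1)/2 = 69, so by Euler's criterion 46^69 = (46/139) = +1 or -1 mod 139.
Compute by square-and-multiply:
  69 = 64 + 4 + 1 (binary 1000101)
  Repeated squaring mod 139: 46^1 = 46, 46^2 = 31, 46^4 = 127, 46^8 = 5, 46^16 = 25, 46^32 = 69, 46^64 = 35
  46^69 = 46^64 * 46^4 * 46^1 = 35 * 127 * 46 mod 139
    35 * 127 = 4445 = 136 mod 139
    136 * 46 = 6256 = 1 mod 139
  46^69 = 1 mod 139
Result 1: 46 is a quadratic residue mod 139.
46^69 mod 139 = 1

1


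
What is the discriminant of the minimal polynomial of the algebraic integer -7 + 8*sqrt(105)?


The element -7 + 8*sqrt(105) has minimal polynomial:
x^2 + 14*x - 6671
Discriminant = (14)^2 - 4*(-6671)
= 196 + 26684
= 26880

26880


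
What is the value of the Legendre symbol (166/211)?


p = 211 is prime, so compute (166/211) with the reciprocity algorithm (Jacobi-symbol steps: pull out 2s via (2/n), flip via reciprocity, reduce):
  pull out 2: (2/211) = -1  (since 211 mod 8 = 3)
  reciprocity: (83/211) -> -(211/83)
  reduce: (45/83)
  reciprocity: (45/83) -> +(83/45)
  reduce: (38/45)
  pull out 2: (2/45) = -1  (since 45 mod 8 = 5)
  reciprocity: (19/45) -> +(45/19)
  reduce: (7/19)
  reciprocity: (7/19) -> -(19/7)
  reduce: (5/7)
  reciprocity: (5/7) -> +(7/5)
  reduce: (2/5)
  pull out 2: (2/5) = -1  (since 5 mod 8 = 5)
  (1/5) = 1
Product of signs = -1
(166/211) = -1

-1


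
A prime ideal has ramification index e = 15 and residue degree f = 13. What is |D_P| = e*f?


|D_P| = e * f
= 15 * 13
= 195

195


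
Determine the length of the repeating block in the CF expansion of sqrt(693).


Run the CF algorithm for sqrt(693).
a_0 = floor(sqrt(693)) = 26; set m_0=0, q_0=1.
Recurrence: m' = q*a - m,  q' = (d - m'^2)/q,  a' = floor((a_0 + m')/q').
  step 1: m=26, q=17, a=3
  step 2: m=25, q=4, a=12
  step 3: m=23, q=41, a=1
  step 4: m=18, q=9, a=4
  step 5: m=18, q=41, a=1
  step 6: m=23, q=4, a=12
  step 7: m=25, q=17, a=3
  step 8: m=26, q=1, a=52
a_8 = 2*a_0 = 52, so the period closes here.
sqrt(693) = [26; 3, 12, 1, 4, 1, 12, 3, 52]
Period length = 8

8


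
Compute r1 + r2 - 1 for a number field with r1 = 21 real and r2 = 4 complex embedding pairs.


By Dirichlet's unit theorem:
rank = r1 + r2 - 1
= 21 + 4 - 1
= 24

24


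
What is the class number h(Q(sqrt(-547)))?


K = Q(sqrt(-547)). d mod 4 = 1, so D = disc(K) = d = -547
h(K) equals the number of primitive reduced positive-definite forms (a, b, c) = a*x^2 + b*x*y + c*y^2 with b^2 - 4ac = D,
where reduced means |b| <= a <= c, with b >= 0 whenever |b| = a or a = c, and primitive means gcd(a, b, c) = 1.
Reduced forces 3a^2 <= |D| = 547, so 1 <= a <= 13; b must have the parity of D, and c = (b^2 - D)/(4a) must be an integer >= a.
Enumerate a = 1..13, b in [-a, a]:
  a=1: (1, 1, 137)  [1]
  a=2..10: none
  a=11: (11, -5, 13), (11, 5, 13)  [2]
  a=12..13: none
Total reduced forms: 1 + 2 = 3
h = 3

3


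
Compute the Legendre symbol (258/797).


p = 797 is prime, so compute (258/797) with the reciprocity algorithm (Jacobi-symbol steps: pull out 2s via (2/n), flip via reciprocity, reduce):
  pull out 2: (2/797) = -1  (since 797 mod 8 = 5)
  reciprocity: (129/797) -> +(797/129)
  reduce: (23/129)
  reciprocity: (23/129) -> +(129/23)
  reduce: (14/23)
  pull out 2: (2/23) = +1  (since 23 mod 8 = 7)
  reciprocity: (7/23) -> -(23/7)
  reduce: (2/7)
  pull out 2: (2/7) = +1  (since 7 mod 8 = 7)
  (1/7) = 1
Product of signs = 1
(258/797) = 1

1


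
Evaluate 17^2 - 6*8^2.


x^2 - d*y^2
= 17^2 - 6*8^2
= 289 - 384
= -95

-95


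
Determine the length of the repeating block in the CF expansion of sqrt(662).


Run the CF algorithm for sqrt(662).
a_0 = floor(sqrt(662)) = 25; set m_0=0, q_0=1.
Recurrence: m' = q*a - m,  q' = (d - m'^2)/q,  a' = floor((a_0 + m')/q').
  step 1: m=25, q=37, a=1
  step 2: m=12, q=14, a=2
  step 3: m=16, q=29, a=1
  step 4: m=13, q=17, a=2
  step 5: m=21, q=13, a=3
  step 6: m=18, q=26, a=1
  step 7: m=8, q=23, a=1
  step 8: m=15, q=19, a=2
  step 9: m=23, q=7, a=6
  step 10: m=19, q=43, a=1
  step 11: m=24, q=2, a=24
  step 12: m=24, q=43, a=1
  step 13: m=19, q=7, a=6
  step 14: m=23, q=19, a=2
  step 15: m=15, q=23, a=1
  step 16: m=8, q=26, a=1
  step 17: m=18, q=13, a=3
  step 18: m=21, q=17, a=2
  step 19: m=13, q=29, a=1
  step 20: m=16, q=14, a=2
  step 21: m=12, q=37, a=1
  step 22: m=25, q=1, a=50
a_22 = 2*a_0 = 50, so the period closes here.
sqrt(662) = [25; 1, 2, 1, 2, 3, 1, 1, 2, 6, 1, 24, 1, 6, 2, 1, 1, 3, 2, 1, 2, 1, 50]
Period length = 22

22


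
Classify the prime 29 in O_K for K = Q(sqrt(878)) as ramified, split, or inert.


K = Q(sqrt(878)). Since d mod 4 = 2, disc(K) = 3512.
Check p | disc: 3512 mod 29 = 3.
p does not divide disc. Compute Legendre symbol (d/p):
8^((29-1)/2) mod 29 = -1
(d/p) = -1, so p is inert: (p) stays prime with e=1, f=2, g=1.
Therefore p is inert.

inert


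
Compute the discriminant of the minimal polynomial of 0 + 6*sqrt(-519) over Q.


The element 0 + 6*sqrt(-519) has minimal polynomial:
x^2 + 0*x + 18684
Discriminant = (0)^2 - 4*(18684)
= 0 - 74736
= -74736

-74736


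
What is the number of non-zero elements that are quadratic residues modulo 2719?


For prime p, the number of non-zero quadratic residues is (p-1)/2.
= (2719-1)/2
= 1359

1359


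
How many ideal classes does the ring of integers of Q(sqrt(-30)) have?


K = Q(sqrt(-30)). d mod 4 = 2, so D = disc(K) = 4d = -120
h(K) equals the number of primitive reduced positive-definite forms (a, b, c) = a*x^2 + b*x*y + c*y^2 with b^2 - 4ac = D,
where reduced means |b| <= a <= c, with b >= 0 whenever |b| = a or a = c, and primitive means gcd(a, b, c) = 1.
Reduced forces 3a^2 <= |D| = 120, so 1 <= a <= 6; b must have the parity of D, and c = (b^2 - D)/(4a) must be an integer >= a.
Enumerate a = 1..6, b in [-a, a]:
  a=1: (1, 0, 30)  [1]
  a=2: (2, 0, 15)  [1]
  a=3: (3, 0, 10)  [1]
  a=4: none
  a=5: (5, 0, 6)  [1]
  a=6: none
Total reduced forms: 1 + 1 + 1 + 1 = 4
h = 4

4


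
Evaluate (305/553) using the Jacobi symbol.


Compute (305/553) via quadratic reciprocity:
  reciprocity: (305/553) -> +(553/305)
  reduce: (248/305)
  pull out 2: (2/305) = +1  (since 305 mod 8 = 1)
  pull out 2: (2/305) = +1  (since 305 mod 8 = 1)
  pull out 2: (2/305) = +1  (since 305 mod 8 = 1)
  reciprocity: (31/305) -> +(305/31)
  reduce: (26/31)
  pull out 2: (2/31) = +1  (since 31 mod 8 = 7)
  reciprocity: (13/31) -> +(31/13)
  reduce: (5/13)
  reciprocity: (5/13) -> +(13/5)
  reduce: (3/5)
  reciprocity: (3/5) -> +(5/3)
  reduce: (2/3)
  pull out 2: (2/3) = -1  (since 3 mod 8 = 3)
  (1/3) = 1
Product of signs = -1

-1


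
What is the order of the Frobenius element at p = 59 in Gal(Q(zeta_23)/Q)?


The Frobenius at p in Gal(Q(zeta_n)/Q) = (Z/nZ)* is the class of p, so its order is ord_23(59), the smallest k >= 1 with 59^k = 1 mod 23.
n = 23 = 23, phi(23) = 22; the order divides phi(n).
Divisors of 22: 1, 2, 11, 22
Repeated squaring mod 23: 59^1 = 13, 59^2 = 8, 59^4 = 18, 59^8 = 2, 59^16 = 4
Test divisors in increasing order:
  k=1: 59^1 = 13 mod 23
  k=2: 59^2 = 8 mod 23
  k=11: 59^11 = 2 * 8 * 13 = 1 mod 23  <- first divisor giving 1
Order = 11

11


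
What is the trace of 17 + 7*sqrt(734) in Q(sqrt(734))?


Tr(a + b*sqrt(d)) = (a + b*sqrt(d)) + (a - b*sqrt(d)) = 2a
= 2 * (17)
= 34

34


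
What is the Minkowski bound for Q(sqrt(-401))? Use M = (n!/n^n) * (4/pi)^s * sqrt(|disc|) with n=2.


d = -401, d mod 4 = 3, so disc(K) = 4d = -1604; |disc(K)| = 1604
Imaginary quadratic field, so n = 2, s = r2 = 1, r1 = 0
M = (n!/n^n) * (4/pi)^s * sqrt(|disc(K)|) = (2!/2^2) * (4/pi)^1 * sqrt(1604)
= 0.5 * 1.273240 * 40.049969
= 25.4966

25.4966


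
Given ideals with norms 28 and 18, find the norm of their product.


N(IJ) = N(I) * N(J)
= 28 * 18
= 504

504


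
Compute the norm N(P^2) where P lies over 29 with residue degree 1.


N(P^a) = p^(a*f)
= 29^(2*1)
= 29^2
= 841

841


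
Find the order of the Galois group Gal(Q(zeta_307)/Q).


|Gal(Q(zeta_307)/Q)| = phi(307)
= 306

306


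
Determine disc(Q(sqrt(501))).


For K = Q(sqrt(d)) with d squarefree: disc(K) = d if d = 1 mod 4, and disc(K) = 4d if d = 2 or 3 mod 4.
Here d = 501, and d mod 4 = 1.
d = 1 mod 4 (O_K = Z[(1+sqrt(d))/2]), so disc(K) = d = 501

501


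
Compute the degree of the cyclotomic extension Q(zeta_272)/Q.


The degree equals Euler's totient phi(272).
272 = 2^4 * 17
phi(272) = 128

128


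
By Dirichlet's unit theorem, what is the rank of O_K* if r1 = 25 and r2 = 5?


By Dirichlet's unit theorem:
rank = r1 + r2 - 1
= 25 + 5 - 1
= 29

29


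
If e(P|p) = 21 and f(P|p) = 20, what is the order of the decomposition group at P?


|D_P| = e * f
= 21 * 20
= 420

420


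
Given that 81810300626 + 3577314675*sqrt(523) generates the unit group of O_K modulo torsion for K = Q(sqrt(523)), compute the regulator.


epsilon = 81810300626 + 3577314675*sqrt(523)
= 1.6362e+11
R = ln(1.6362e+11)
= 25.8208

25.8208


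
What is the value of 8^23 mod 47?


p = 47 is prime and the exponent is (p-1)/2 = 23, so by Euler's criterion 8^23 = (8/47) = +1 or -1 mod 47.
Compute by square-and-multiply:
  23 = 16 + 4 + 2 + 1 (binary 10111)
  Repeated squaring mod 47: 8^1 = 8, 8^2 = 17, 8^4 = 7, 8^8 = 2, 8^16 = 4
  8^23 = 8^16 * 8^4 * 8^2 * 8^1 = 4 * 7 * 17 * 8 mod 47
    4 * 7 = 28 = 28 mod 47
    28 * 17 = 476 = 6 mod 47
    6 * 8 = 48 = 1 mod 47
  8^23 = 1 mod 47
Result 1: 8 is a quadratic residue mod 47.
8^23 mod 47 = 1

1


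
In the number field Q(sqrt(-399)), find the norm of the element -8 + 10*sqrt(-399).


N(a + b*sqrt(d)) = a^2 - d*b^2
= (-8)^2 - (-399)*(10)^2
= 64 + 39900
= 39964

39964


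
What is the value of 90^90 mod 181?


p = 181 is prime and the exponent is (p-1)/2 = 90, so by Euler's criterion 90^90 = (90/181) = +1 or -1 mod 181.
Compute by square-and-multiply:
  90 = 64 + 16 + 8 + 2 (binary 1011010)
  Repeated squaring mod 181: 90^1 = 90, 90^2 = 136, 90^4 = 34, 90^8 = 70, 90^16 = 13, 90^32 = 169, 90^64 = 144
  90^90 = 90^64 * 90^16 * 90^8 * 90^2 = 144 * 13 * 70 * 136 mod 181
    144 * 13 = 1872 = 62 mod 181
    62 * 70 = 4340 = 177 mod 181
    177 * 136 = 24072 = 180 mod 181
  90^90 = 180 mod 181
Result 180 = p - 1 = -1 mod 181: 90 is a quadratic non-residue mod 181. As a residue in [0, p-1] the value is 180.
90^90 mod 181 = 180

180


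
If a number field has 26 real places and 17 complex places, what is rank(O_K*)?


By Dirichlet's unit theorem:
rank = r1 + r2 - 1
= 26 + 17 - 1
= 42

42


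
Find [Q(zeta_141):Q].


The degree equals Euler's totient phi(141).
141 = 3 * 47
phi(141) = 92

92


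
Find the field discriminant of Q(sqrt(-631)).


For K = Q(sqrt(d)) with d squarefree: disc(K) = d if d = 1 mod 4, and disc(K) = 4d if d = 2 or 3 mod 4.
Here d = -631, and d mod 4 = 1.
d = 1 mod 4 (O_K = Z[(1+sqrt(d))/2]), so disc(K) = d = -631

-631


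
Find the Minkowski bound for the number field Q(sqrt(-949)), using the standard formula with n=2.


d = -949, d mod 4 = 3, so disc(K) = 4d = -3796; |disc(K)| = 3796
Imaginary quadratic field, so n = 2, s = r2 = 1, r1 = 0
M = (n!/n^n) * (4/pi)^s * sqrt(|disc(K)|) = (2!/2^2) * (4/pi)^1 * sqrt(3796)
= 0.5 * 1.273240 * 61.611687
= 39.2232

39.2232


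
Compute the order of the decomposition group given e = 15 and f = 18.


|D_P| = e * f
= 15 * 18
= 270

270


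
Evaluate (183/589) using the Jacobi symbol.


Compute (183/589) via quadratic reciprocity:
  reciprocity: (183/589) -> +(589/183)
  reduce: (40/183)
  pull out 2: (2/183) = +1  (since 183 mod 8 = 7)
  pull out 2: (2/183) = +1  (since 183 mod 8 = 7)
  pull out 2: (2/183) = +1  (since 183 mod 8 = 7)
  reciprocity: (5/183) -> +(183/5)
  reduce: (3/5)
  reciprocity: (3/5) -> +(5/3)
  reduce: (2/3)
  pull out 2: (2/3) = -1  (since 3 mod 8 = 3)
  (1/3) = 1
Product of signs = -1

-1


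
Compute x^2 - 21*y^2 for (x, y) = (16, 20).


x^2 - d*y^2
= 16^2 - 21*20^2
= 256 - 8400
= -8144

-8144


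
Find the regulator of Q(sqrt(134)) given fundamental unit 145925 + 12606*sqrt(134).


epsilon = 145925 + 12606*sqrt(134)
= 291850.0000
R = ln(291850.0000)
= 12.5840

12.5840


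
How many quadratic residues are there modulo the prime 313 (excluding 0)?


For prime p, the number of non-zero quadratic residues is (p-1)/2.
= (313-1)/2
= 156

156


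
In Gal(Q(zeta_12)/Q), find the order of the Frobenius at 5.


The Frobenius at p in Gal(Q(zeta_n)/Q) = (Z/nZ)* is the class of p, so its order is ord_12(5), the smallest k >= 1 with 5^k = 1 mod 12.
n = 12 = 2^2 * 3, phi(12) = 4; the order divides phi(n).
Divisors of 4: 1, 2, 4
Repeated squaring mod 12: 5^1 = 5, 5^2 = 1, 5^4 = 1
Test divisors in increasing order:
  k=1: 5^1 = 5 mod 12
  k=2: 5^2 = 1 mod 12  <- first divisor giving 1
Order = 2

2


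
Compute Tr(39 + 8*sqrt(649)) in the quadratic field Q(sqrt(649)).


Tr(a + b*sqrt(d)) = (a + b*sqrt(d)) + (a - b*sqrt(d)) = 2a
= 2 * (39)
= 78

78


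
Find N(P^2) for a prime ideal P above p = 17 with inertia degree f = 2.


N(P^a) = p^(a*f)
= 17^(2*2)
= 17^4
= 83521

83521


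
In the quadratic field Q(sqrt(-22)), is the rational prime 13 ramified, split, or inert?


K = Q(sqrt(-22)). Since d mod 4 = 2, disc(K) = -88.
Check p | disc: -88 mod 13 = 3.
p does not divide disc. Compute Legendre symbol (d/p):
4^((13-1)/2) mod 13 = 1
(d/p) = 1, so p splits: (p) = P*P' with e=1, f=1, g=2.
Therefore p is split.

split


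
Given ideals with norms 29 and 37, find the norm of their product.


N(IJ) = N(I) * N(J)
= 29 * 37
= 1073

1073


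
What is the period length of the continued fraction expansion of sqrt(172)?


Run the CF algorithm for sqrt(172).
a_0 = floor(sqrt(172)) = 13; set m_0=0, q_0=1.
Recurrence: m' = q*a - m,  q' = (d - m'^2)/q,  a' = floor((a_0 + m')/q').
  step 1: m=13, q=3, a=8
  step 2: m=11, q=17, a=1
  step 3: m=6, q=8, a=2
  step 4: m=10, q=9, a=2
  step 5: m=8, q=12, a=1
  step 6: m=4, q=13, a=1
  step 7: m=9, q=7, a=3
  step 8: m=12, q=4, a=6
  step 9: m=12, q=7, a=3
  step 10: m=9, q=13, a=1
  step 11: m=4, q=12, a=1
  step 12: m=8, q=9, a=2
  step 13: m=10, q=8, a=2
  step 14: m=6, q=17, a=1
  step 15: m=11, q=3, a=8
  step 16: m=13, q=1, a=26
a_16 = 2*a_0 = 26, so the period closes here.
sqrt(172) = [13; 8, 1, 2, 2, 1, 1, 3, 6, 3, 1, 1, 2, 2, 1, 8, 26]
Period length = 16

16


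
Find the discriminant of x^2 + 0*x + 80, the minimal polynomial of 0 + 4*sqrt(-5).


The element 0 + 4*sqrt(-5) has minimal polynomial:
x^2 + 0*x + 80
Discriminant = (0)^2 - 4*(80)
= 0 - 320
= -320

-320


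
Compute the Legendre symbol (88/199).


p = 199 is prime, so compute (88/199) with the reciprocity algorithm (Jacobi-symbol steps: pull out 2s via (2/n), flip via reciprocity, reduce):
  pull out 2: (2/199) = +1  (since 199 mod 8 = 7)
  pull out 2: (2/199) = +1  (since 199 mod 8 = 7)
  pull out 2: (2/199) = +1  (since 199 mod 8 = 7)
  reciprocity: (11/199) -> -(199/11)
  reduce: (1/11)
  (1/11) = 1
Product of signs = -1
(88/199) = -1

-1


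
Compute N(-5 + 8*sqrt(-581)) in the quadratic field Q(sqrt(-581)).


N(a + b*sqrt(d)) = a^2 - d*b^2
= (-5)^2 - (-581)*(8)^2
= 25 + 37184
= 37209

37209


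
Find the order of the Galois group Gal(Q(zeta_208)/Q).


|Gal(Q(zeta_208)/Q)| = phi(208)
= 96

96


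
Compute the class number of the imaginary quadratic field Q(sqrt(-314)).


K = Q(sqrt(-314)). d mod 4 = 2, so D = disc(K) = 4d = -1256
h(K) equals the number of primitive reduced positive-definite forms (a, b, c) = a*x^2 + b*x*y + c*y^2 with b^2 - 4ac = D,
where reduced means |b| <= a <= c, with b >= 0 whenever |b| = a or a = c, and primitive means gcd(a, b, c) = 1.
Reduced forces 3a^2 <= |D| = 1256, so 1 <= a <= 20; b must have the parity of D, and c = (b^2 - D)/(4a) must be an integer >= a.
Enumerate a = 1..20, b in [-a, a]:
  a=1: (1, 0, 314)  [1]
  a=2: (2, 0, 157)  [1]
  a=3: (3, -2, 105), (3, 2, 105)  [2]
  a=4: none
  a=5: (5, -2, 63), (5, 2, 63)  [2]
  a=6: (6, -4, 53), (6, 4, 53)  [2]
  a=7: (7, -2, 45), (7, 2, 45)  [2]
  a=8: none
  a=9: (9, -2, 35), (9, 2, 35)  [2]
  a=10: (10, -8, 33), (10, 8, 33)  [2]
  a=11: (11, -8, 30), (11, 8, 30)  [2]
  a=12..13: none
  a=14: (14, -12, 25), (14, 12, 25)  [2]
  a=15: (15, -8, 22), (15, -2, 21), (15, 2, 21), (15, 8, 22)  [4]
  a=16: none
  a=17: (17, -6, 19), (17, 6, 19)  [2]
  a=18: (18, -16, 21), (18, 16, 21)  [2]
  a=19..20: none
Total reduced forms: 1 + 1 + 2 + 2 + 2 + 2 + 2 + 2 + 2 + 2 + 4 + 2 + 2 = 26
h = 26

26


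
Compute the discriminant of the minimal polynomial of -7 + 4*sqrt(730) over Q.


The element -7 + 4*sqrt(730) has minimal polynomial:
x^2 + 14*x - 11631
Discriminant = (14)^2 - 4*(-11631)
= 196 + 46524
= 46720

46720


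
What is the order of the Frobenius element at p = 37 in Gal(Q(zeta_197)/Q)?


The Frobenius at p in Gal(Q(zeta_n)/Q) = (Z/nZ)* is the class of p, so its order is ord_197(37), the smallest k >= 1 with 37^k = 1 mod 197.
n = 197 = 197, phi(197) = 196; the order divides phi(n).
Divisors of 196: 1, 2, 4, 7, 14, 28, 49, 98, 196
Repeated squaring mod 197: 37^1 = 37, 37^2 = 187, 37^4 = 100, 37^8 = 150, 37^16 = 42, 37^32 = 188, 37^64 = 81, 37^128 = 60
Test divisors in increasing order:
  k=1: 37^1 = 37 mod 197
  k=2: 37^2 = 187 mod 197
  k=4: 37^4 = 100 mod 197
  k=7: 37^7 = 100 * 187 * 37 = 36 mod 197
  k=14: 37^14 = 150 * 100 * 187 = 114 mod 197
  k=28: 37^28 = 42 * 150 * 100 = 191 mod 197
  k=49: 37^49 = 188 * 42 * 37 = 1 mod 197  <- first divisor giving 1
Order = 49

49


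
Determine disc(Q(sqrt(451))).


For K = Q(sqrt(d)) with d squarefree: disc(K) = d if d = 1 mod 4, and disc(K) = 4d if d = 2 or 3 mod 4.
Here d = 451, and d mod 4 = 3.
d = 3 mod 4, not 1 (O_K = Z[sqrt(d)]), so disc(K) = 4d = 4 * (451) = 1804

1804


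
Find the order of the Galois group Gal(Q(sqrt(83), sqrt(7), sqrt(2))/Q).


The 3 square roots of distinct primes are multiplicatively independent over Q,
so [K:Q] = 2^3 and Gal(K/Q) is isomorphic to (Z/2Z)^3.
|Gal| = 2^3 = 8

8


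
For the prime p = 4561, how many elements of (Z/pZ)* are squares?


For prime p, the number of non-zero quadratic residues is (p-1)/2.
= (4561-1)/2
= 2280

2280


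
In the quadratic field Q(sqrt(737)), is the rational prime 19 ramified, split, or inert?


K = Q(sqrt(737)). Since d mod 4 = 1, disc(K) = 737.
Check p | disc: 737 mod 19 = 15.
p does not divide disc. Compute Legendre symbol (d/p):
15^((19-1)/2) mod 19 = -1
(d/p) = -1, so p is inert: (p) stays prime with e=1, f=2, g=1.
Therefore p is inert.

inert


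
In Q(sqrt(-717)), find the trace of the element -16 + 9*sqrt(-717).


Tr(a + b*sqrt(d)) = (a + b*sqrt(d)) + (a - b*sqrt(d)) = 2a
= 2 * (-16)
= -32

-32


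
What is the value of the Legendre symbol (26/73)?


p = 73 is prime, so compute (26/73) with the reciprocity algorithm (Jacobi-symbol steps: pull out 2s via (2/n), flip via reciprocity, reduce):
  pull out 2: (2/73) = +1  (since 73 mod 8 = 1)
  reciprocity: (13/73) -> +(73/13)
  reduce: (8/13)
  pull out 2: (2/13) = -1  (since 13 mod 8 = 5)
  pull out 2: (2/13) = -1  (since 13 mod 8 = 5)
  pull out 2: (2/13) = -1  (since 13 mod 8 = 5)
  (1/13) = 1
Product of signs = -1
(26/73) = -1

-1


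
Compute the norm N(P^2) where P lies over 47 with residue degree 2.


N(P^a) = p^(a*f)
= 47^(2*2)
= 47^4
= 4879681

4879681


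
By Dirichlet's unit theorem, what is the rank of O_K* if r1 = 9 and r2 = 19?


By Dirichlet's unit theorem:
rank = r1 + r2 - 1
= 9 + 19 - 1
= 27

27


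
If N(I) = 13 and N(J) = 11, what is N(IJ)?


N(IJ) = N(I) * N(J)
= 13 * 11
= 143

143


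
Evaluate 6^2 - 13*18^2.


x^2 - d*y^2
= 6^2 - 13*18^2
= 36 - 4212
= -4176

-4176


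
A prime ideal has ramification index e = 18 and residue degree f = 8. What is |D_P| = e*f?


|D_P| = e * f
= 18 * 8
= 144

144


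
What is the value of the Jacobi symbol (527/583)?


Compute (527/583) via quadratic reciprocity:
  reciprocity: (527/583) -> -(583/527)
  reduce: (56/527)
  pull out 2: (2/527) = +1  (since 527 mod 8 = 7)
  pull out 2: (2/527) = +1  (since 527 mod 8 = 7)
  pull out 2: (2/527) = +1  (since 527 mod 8 = 7)
  reciprocity: (7/527) -> -(527/7)
  reduce: (2/7)
  pull out 2: (2/7) = +1  (since 7 mod 8 = 7)
  (1/7) = 1
Product of signs = 1

1


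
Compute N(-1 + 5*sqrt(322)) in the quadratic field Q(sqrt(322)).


N(a + b*sqrt(d)) = a^2 - d*b^2
= (-1)^2 - (322)*(5)^2
= 1 - 8050
= -8049

-8049


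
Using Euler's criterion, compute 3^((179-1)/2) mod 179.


p = 179 is prime and the exponent is (p-1)/2 = 89, so by Euler's criterion 3^89 = (3/179) = +1 or -1 mod 179.
Compute by square-and-multiply:
  89 = 64 + 16 + 8 + 1 (binary 1011001)
  Repeated squaring mod 179: 3^1 = 3, 3^2 = 9, 3^4 = 81, 3^8 = 117, 3^16 = 85, 3^32 = 65, 3^64 = 108
  3^89 = 3^64 * 3^16 * 3^8 * 3^1 = 108 * 85 * 117 * 3 mod 179
    108 * 85 = 9180 = 51 mod 179
    51 * 117 = 5967 = 60 mod 179
    60 * 3 = 180 = 1 mod 179
  3^89 = 1 mod 179
Result 1: 3 is a quadratic residue mod 179.
3^89 mod 179 = 1

1


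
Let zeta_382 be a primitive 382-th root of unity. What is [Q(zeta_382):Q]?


The degree equals Euler's totient phi(382).
382 = 2 * 191
phi(382) = 190

190


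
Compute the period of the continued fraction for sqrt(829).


Run the CF algorithm for sqrt(829).
a_0 = floor(sqrt(829)) = 28; set m_0=0, q_0=1.
Recurrence: m' = q*a - m,  q' = (d - m'^2)/q,  a' = floor((a_0 + m')/q').
  step 1: m=28, q=45, a=1
  step 2: m=17, q=12, a=3
  step 3: m=19, q=39, a=1
  step 4: m=20, q=11, a=4
  step 5: m=24, q=23, a=2
  step 6: m=22, q=15, a=3
  step 7: m=23, q=20, a=2
  step 8: m=17, q=27, a=1
  step 9: m=10, q=27, a=1
  step 10: m=17, q=20, a=2
  step 11: m=23, q=15, a=3
  step 12: m=22, q=23, a=2
  step 13: m=24, q=11, a=4
  step 14: m=20, q=39, a=1
  step 15: m=19, q=12, a=3
  step 16: m=17, q=45, a=1
  step 17: m=28, q=1, a=56
a_17 = 2*a_0 = 56, so the period closes here.
sqrt(829) = [28; 1, 3, 1, 4, 2, 3, 2, 1, 1, 2, 3, 2, 4, 1, 3, 1, 56]
Period length = 17

17


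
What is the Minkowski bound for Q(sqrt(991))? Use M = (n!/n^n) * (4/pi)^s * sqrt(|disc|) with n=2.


d = 991, d mod 4 = 3, so disc(K) = 4d = 3964; |disc(K)| = 3964
Real quadratic field, so n = 2, s = r2 = 0, r1 = 2
M = (n!/n^n) * (4/pi)^s * sqrt(|disc(K)|) = (2!/2^2) * (4/pi)^0 * sqrt(3964)
= 0.5 * 1.000000 * 62.960305
= 31.4802

31.4802


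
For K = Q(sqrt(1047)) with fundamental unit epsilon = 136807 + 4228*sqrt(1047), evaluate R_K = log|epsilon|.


epsilon = 136807 + 4228*sqrt(1047)
= 273614.0000
R = ln(273614.0000)
= 12.5195

12.5195


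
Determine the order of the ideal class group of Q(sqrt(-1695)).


K = Q(sqrt(-1695)). d mod 4 = 1, so D = disc(K) = d = -1695
h(K) equals the number of primitive reduced positive-definite forms (a, b, c) = a*x^2 + b*x*y + c*y^2 with b^2 - 4ac = D,
where reduced means |b| <= a <= c, with b >= 0 whenever |b| = a or a = c, and primitive means gcd(a, b, c) = 1.
Reduced forces 3a^2 <= |D| = 1695, so 1 <= a <= 23; b must have the parity of D, and c = (b^2 - D)/(4a) must be an integer >= a.
Enumerate a = 1..23, b in [-a, a]:
  a=1: (1, 1, 424)  [1]
  a=2: (2, -1, 212), (2, 1, 212)  [2]
  a=3: (3, 3, 142)  [1]
  a=4: (4, -1, 106), (4, 1, 106)  [2]
  a=5: (5, 5, 86)  [1]
  a=6: (6, -3, 71), (6, 3, 71)  [2]
  a=7: none
  a=8: (8, -1, 53), (8, 1, 53)  [2]
  a=9: none
  a=10: (10, -5, 43), (10, 5, 43)  [2]
  a=11: none
  a=12: (12, -9, 37), (12, 9, 37)  [2]
  a=13..14: none
  a=15: (15, 15, 32)  [1]
  a=16: (16, -15, 30), (16, 15, 30)  [2]
  a=17..19: none
  a=20: (20, -15, 24), (20, 15, 24)  [2]
  a=21..23: none
Total reduced forms: 1 + 2 + 1 + 2 + 1 + 2 + 2 + 2 + 2 + 1 + 2 + 2 = 20
h = 20

20
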